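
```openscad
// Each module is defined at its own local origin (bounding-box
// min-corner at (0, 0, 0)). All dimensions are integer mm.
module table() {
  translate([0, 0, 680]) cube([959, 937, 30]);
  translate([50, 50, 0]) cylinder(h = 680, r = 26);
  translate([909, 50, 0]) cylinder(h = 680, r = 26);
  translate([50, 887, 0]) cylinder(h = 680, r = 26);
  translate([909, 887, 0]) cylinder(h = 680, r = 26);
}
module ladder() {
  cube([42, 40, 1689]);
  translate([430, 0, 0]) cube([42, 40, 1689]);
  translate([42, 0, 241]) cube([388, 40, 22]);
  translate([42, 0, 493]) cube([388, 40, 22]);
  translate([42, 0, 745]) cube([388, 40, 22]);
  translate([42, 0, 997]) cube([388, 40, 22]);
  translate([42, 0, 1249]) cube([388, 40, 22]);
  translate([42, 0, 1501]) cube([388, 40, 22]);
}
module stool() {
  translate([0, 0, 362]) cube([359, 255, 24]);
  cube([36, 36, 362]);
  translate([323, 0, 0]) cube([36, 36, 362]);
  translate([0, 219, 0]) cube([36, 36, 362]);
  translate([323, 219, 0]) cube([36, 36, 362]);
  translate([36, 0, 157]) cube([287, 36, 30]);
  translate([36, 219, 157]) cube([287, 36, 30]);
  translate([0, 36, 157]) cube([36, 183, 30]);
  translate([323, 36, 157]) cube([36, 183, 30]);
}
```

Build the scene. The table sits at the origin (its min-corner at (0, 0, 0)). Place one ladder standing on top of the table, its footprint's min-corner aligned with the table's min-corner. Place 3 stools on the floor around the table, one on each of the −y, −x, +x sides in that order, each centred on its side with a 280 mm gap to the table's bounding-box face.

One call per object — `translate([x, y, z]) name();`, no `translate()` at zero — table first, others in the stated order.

table();
translate([0, 0, 710]) ladder();
translate([300, -535, 0]) stool();
translate([-639, 341, 0]) stool();
translate([1239, 341, 0]) stool();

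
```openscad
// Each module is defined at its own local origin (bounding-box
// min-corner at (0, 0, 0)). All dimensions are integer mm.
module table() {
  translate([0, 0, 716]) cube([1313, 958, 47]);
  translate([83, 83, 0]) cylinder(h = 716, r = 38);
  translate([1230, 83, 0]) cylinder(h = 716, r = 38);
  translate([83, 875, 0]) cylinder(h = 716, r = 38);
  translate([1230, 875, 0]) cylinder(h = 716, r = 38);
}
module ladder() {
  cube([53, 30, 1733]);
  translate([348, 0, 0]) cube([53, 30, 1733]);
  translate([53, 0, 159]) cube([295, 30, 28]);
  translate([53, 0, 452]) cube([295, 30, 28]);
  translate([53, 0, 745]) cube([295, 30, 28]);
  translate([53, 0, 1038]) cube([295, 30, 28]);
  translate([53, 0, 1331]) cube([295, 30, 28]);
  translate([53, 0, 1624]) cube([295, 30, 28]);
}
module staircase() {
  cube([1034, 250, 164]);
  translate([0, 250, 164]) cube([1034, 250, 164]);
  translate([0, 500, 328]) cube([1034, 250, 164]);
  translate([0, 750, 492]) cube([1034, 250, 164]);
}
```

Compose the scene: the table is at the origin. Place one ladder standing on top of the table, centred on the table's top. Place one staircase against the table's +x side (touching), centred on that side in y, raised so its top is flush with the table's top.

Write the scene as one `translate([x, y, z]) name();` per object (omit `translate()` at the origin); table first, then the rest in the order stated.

table();
translate([456, 464, 763]) ladder();
translate([1313, -21, 107]) staircase();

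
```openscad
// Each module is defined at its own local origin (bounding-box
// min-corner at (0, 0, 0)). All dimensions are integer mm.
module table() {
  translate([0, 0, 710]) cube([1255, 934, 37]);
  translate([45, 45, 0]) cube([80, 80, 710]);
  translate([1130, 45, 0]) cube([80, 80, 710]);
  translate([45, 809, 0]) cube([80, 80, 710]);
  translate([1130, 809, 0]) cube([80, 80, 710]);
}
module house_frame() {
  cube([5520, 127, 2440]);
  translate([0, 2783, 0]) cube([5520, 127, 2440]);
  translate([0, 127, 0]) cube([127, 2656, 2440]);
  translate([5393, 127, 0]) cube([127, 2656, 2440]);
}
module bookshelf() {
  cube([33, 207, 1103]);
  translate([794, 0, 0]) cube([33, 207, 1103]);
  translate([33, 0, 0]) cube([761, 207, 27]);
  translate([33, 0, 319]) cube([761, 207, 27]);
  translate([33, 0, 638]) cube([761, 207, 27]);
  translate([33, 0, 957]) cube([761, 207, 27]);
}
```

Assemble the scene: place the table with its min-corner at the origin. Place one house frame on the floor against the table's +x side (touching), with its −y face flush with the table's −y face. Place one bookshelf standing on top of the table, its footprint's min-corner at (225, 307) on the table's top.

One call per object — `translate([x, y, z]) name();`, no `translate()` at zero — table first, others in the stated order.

table();
translate([1255, 0, 0]) house_frame();
translate([225, 307, 747]) bookshelf();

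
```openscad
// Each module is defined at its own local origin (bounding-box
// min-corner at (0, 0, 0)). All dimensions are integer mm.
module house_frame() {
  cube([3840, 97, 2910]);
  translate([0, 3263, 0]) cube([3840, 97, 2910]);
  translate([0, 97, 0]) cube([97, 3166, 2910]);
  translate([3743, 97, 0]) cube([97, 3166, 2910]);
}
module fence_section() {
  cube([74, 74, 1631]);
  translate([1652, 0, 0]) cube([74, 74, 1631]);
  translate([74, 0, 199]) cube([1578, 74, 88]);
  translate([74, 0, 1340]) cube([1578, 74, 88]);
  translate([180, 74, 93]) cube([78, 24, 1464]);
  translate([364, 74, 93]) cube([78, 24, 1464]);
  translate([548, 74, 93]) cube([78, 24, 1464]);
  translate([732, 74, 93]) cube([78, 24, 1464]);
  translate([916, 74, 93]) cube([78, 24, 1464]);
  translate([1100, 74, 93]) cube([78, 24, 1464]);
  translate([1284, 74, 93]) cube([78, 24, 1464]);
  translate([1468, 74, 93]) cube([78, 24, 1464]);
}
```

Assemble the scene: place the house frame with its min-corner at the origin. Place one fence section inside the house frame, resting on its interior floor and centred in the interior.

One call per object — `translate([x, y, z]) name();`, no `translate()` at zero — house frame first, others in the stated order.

house_frame();
translate([1057, 1631, 0]) fence_section();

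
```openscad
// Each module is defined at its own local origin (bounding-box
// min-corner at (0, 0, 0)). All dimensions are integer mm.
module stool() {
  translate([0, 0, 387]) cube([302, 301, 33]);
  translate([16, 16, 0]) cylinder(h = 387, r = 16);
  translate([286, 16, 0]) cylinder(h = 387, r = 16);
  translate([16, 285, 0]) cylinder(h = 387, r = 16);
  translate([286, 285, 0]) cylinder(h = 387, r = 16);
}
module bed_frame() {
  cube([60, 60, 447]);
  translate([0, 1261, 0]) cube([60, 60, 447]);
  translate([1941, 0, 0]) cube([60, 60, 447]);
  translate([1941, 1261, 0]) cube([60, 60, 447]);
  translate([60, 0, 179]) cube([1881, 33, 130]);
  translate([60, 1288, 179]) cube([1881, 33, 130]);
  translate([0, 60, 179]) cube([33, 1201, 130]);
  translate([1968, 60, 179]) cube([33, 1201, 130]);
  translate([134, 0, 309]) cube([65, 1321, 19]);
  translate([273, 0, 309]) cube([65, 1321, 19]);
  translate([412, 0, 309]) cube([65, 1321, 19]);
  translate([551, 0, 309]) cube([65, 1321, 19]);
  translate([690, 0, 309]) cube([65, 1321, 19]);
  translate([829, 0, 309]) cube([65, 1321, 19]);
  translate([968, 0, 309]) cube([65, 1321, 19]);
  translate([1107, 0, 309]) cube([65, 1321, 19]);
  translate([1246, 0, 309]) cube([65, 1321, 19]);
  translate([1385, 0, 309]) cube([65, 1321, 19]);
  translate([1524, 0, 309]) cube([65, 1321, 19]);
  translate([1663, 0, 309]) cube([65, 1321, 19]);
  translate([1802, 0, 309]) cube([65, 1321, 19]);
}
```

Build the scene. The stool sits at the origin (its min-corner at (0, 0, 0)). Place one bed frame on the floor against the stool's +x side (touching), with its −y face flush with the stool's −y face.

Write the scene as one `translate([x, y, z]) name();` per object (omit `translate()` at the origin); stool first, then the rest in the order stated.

stool();
translate([302, 0, 0]) bed_frame();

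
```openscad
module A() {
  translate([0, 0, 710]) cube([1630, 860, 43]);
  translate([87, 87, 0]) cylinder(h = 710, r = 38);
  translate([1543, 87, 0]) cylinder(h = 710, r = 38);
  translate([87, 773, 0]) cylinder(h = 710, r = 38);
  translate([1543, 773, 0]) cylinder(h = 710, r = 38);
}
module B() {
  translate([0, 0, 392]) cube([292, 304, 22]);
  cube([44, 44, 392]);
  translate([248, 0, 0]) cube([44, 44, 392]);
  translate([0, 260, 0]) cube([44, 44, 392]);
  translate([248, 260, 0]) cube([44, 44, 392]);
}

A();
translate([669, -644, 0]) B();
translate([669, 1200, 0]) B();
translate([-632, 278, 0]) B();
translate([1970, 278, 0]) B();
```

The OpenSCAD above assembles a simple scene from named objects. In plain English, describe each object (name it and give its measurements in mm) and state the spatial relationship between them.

A is a table with a 1630×860 mm rectangular top, 43 mm thick, top surface at z = 753 mm, supported by four round legs of 76 mm diameter, each leg's bounding box inset 49 mm from the nearest pair of top edges, running from the floor.

B is a four-legged stool. The seat is 292×304 mm, 22 mm thick, top at z = 414 mm. It stands on four square legs, each 44×44 mm in cross-section, from z = 0 to the seat underside, each flush with a corner of the seat.

Four stools sit around the table at the −y, +y, −x, +x sides.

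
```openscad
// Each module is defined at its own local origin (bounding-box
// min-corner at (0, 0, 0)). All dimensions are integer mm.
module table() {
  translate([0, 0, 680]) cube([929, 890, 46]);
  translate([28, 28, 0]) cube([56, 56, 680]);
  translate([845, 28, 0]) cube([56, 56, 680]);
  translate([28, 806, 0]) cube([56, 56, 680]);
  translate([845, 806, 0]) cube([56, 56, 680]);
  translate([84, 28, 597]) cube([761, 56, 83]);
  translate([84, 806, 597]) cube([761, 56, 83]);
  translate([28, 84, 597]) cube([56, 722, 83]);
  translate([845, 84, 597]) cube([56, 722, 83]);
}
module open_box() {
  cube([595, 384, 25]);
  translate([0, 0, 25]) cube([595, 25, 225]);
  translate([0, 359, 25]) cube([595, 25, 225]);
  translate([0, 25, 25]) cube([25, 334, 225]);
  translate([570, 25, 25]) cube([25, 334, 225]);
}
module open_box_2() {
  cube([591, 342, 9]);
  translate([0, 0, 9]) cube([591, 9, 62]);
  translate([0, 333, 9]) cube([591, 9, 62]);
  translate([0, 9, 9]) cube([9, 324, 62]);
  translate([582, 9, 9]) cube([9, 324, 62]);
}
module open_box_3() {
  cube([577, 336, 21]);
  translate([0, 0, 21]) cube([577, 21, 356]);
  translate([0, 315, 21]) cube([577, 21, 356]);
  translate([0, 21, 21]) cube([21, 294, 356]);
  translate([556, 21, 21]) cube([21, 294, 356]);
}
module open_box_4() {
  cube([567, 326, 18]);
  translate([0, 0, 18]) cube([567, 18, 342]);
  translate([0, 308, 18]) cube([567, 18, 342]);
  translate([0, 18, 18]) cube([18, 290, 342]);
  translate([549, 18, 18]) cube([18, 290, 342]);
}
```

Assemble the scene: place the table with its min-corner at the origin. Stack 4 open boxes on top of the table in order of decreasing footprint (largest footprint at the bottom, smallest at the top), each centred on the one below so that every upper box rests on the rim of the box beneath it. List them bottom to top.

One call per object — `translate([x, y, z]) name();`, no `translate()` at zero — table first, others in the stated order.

table();
translate([167, 253, 726]) open_box();
translate([169, 274, 976]) open_box_2();
translate([176, 277, 1047]) open_box_3();
translate([181, 282, 1424]) open_box_4();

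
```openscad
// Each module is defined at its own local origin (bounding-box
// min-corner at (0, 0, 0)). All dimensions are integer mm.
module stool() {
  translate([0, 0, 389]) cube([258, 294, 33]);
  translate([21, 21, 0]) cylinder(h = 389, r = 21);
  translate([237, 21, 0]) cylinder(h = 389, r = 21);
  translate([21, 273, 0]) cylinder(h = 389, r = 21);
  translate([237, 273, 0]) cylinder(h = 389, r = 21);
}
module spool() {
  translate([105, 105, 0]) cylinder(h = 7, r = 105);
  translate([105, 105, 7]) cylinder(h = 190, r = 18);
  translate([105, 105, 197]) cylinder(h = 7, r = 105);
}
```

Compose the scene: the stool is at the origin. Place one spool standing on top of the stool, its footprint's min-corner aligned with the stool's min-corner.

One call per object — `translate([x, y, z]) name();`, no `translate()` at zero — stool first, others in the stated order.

stool();
translate([0, 0, 422]) spool();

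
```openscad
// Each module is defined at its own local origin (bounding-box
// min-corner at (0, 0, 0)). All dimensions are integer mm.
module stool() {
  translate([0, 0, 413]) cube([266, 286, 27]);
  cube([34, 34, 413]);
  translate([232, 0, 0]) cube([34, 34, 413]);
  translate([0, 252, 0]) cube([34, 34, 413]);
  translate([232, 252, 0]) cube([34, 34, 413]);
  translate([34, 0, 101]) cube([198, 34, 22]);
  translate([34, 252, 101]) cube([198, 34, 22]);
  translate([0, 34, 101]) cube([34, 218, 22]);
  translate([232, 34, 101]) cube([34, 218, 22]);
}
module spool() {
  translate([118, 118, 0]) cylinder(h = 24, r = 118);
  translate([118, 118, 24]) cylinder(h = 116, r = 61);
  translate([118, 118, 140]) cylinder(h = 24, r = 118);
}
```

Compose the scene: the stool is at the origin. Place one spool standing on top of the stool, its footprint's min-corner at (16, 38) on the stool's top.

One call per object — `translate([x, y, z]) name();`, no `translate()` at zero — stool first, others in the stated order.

stool();
translate([16, 38, 440]) spool();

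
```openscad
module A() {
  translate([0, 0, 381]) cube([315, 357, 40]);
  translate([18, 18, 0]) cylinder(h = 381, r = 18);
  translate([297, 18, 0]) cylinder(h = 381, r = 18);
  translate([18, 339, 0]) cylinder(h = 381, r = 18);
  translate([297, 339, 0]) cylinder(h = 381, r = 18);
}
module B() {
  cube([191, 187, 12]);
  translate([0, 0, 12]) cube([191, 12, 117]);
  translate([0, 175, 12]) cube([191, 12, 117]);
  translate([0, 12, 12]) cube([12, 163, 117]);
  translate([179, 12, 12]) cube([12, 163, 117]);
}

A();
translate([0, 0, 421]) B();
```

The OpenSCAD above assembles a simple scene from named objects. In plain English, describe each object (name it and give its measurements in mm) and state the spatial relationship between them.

A is a four-legged stool. The seat is a 315×357×40 mm slab whose top surface is at z = 421 mm; four round legs, each 36 mm in diameter, run from the floor (z = 0) to the underside of the seat, each leg's axis is inset half a diameter from the nearest pair of seat edges (so the leg's bounding box is flush with the corner).

B is an open-topped rectangular box: outside dimensions 191×187×129 mm, with a uniform wall and base thickness of 12 mm. The base is a full 191×187 slab on the floor; four walls sit on top of the base. The front and back walls (the −y and +y sides) span the full width; the two side walls fit between them.

The open box is on top of the stool.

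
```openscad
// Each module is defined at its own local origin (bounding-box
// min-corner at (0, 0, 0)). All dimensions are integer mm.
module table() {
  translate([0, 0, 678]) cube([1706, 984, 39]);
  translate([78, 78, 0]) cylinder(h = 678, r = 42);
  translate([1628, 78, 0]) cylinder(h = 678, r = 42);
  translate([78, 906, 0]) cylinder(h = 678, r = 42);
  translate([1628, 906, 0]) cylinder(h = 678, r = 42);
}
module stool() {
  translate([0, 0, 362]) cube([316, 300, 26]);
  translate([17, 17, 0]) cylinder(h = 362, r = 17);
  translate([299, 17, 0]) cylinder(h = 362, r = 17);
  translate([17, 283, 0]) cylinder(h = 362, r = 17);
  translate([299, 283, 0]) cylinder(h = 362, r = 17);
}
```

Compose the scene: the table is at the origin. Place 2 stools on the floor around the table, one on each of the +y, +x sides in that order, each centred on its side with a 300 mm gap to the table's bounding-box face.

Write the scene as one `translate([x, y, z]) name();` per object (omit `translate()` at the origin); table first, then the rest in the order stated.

table();
translate([695, 1284, 0]) stool();
translate([2006, 342, 0]) stool();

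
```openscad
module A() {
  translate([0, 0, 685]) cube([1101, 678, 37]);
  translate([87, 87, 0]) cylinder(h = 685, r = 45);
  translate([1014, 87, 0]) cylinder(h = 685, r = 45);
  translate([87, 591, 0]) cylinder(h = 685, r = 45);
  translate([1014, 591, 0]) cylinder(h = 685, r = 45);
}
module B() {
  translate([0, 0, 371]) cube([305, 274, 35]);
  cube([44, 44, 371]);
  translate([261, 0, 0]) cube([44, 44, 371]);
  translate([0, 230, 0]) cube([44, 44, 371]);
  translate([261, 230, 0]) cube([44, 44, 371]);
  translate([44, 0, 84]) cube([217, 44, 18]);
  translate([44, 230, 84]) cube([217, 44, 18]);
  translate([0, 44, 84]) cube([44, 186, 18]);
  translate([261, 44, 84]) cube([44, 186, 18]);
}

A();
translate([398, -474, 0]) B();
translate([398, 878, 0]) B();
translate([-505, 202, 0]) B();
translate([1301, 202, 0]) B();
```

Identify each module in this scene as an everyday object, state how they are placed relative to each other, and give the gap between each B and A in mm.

A is a table. B is a stool. Four stools sit around the table at the −y, +y, −x, +x sides. The gap between each stool and the table is 200 mm.

Each stool's nearest face is 200 mm from the table's bounding box.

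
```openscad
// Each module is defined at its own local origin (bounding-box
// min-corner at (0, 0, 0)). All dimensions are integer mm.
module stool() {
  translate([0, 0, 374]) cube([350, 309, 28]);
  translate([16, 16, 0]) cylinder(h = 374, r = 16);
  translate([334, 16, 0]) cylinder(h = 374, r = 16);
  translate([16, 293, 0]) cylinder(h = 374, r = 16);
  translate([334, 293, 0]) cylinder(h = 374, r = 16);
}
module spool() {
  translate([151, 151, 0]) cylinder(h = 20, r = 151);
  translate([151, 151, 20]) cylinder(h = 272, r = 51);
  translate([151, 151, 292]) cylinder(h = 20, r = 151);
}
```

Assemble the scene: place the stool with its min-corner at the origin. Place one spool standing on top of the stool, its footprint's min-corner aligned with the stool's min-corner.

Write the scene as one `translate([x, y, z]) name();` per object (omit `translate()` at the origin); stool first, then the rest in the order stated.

stool();
translate([0, 0, 402]) spool();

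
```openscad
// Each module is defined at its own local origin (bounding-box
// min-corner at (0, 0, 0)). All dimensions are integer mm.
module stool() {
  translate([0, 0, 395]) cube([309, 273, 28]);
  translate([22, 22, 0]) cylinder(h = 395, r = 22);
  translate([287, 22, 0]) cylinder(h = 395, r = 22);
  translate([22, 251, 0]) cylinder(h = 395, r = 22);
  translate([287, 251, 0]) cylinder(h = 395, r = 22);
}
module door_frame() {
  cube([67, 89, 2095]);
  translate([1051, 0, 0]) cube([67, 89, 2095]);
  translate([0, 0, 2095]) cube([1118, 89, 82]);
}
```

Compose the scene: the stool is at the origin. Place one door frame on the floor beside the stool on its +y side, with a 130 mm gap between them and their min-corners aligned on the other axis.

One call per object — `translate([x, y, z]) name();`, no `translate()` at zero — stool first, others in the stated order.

stool();
translate([0, 403, 0]) door_frame();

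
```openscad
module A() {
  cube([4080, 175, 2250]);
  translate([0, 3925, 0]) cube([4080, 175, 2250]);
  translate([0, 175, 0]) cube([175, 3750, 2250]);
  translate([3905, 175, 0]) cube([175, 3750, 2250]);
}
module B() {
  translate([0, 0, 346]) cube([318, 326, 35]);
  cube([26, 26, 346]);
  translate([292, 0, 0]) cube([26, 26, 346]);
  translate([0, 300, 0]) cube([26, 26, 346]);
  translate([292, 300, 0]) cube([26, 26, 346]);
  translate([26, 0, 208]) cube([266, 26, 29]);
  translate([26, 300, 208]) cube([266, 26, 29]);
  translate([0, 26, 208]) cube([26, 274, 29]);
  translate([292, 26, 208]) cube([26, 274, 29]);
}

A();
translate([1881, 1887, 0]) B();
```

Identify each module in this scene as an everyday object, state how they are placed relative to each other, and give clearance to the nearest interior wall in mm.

A is a house frame. B is a stool. The stool sits inside the house frame, centred. The clearance to the nearest interior wall is 1706 mm.

Clearances: x = 1706, y = 1712; minimum 1706 mm.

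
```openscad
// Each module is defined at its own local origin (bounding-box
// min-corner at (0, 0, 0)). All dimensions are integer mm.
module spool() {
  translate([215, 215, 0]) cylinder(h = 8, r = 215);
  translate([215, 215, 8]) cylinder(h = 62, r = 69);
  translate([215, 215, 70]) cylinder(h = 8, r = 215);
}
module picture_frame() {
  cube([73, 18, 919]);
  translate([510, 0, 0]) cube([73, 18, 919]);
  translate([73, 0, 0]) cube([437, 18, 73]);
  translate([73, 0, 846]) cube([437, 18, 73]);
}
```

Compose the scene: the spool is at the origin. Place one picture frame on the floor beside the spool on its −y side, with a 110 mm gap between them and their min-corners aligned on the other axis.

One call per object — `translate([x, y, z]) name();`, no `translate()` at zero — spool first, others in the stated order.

spool();
translate([0, -128, 0]) picture_frame();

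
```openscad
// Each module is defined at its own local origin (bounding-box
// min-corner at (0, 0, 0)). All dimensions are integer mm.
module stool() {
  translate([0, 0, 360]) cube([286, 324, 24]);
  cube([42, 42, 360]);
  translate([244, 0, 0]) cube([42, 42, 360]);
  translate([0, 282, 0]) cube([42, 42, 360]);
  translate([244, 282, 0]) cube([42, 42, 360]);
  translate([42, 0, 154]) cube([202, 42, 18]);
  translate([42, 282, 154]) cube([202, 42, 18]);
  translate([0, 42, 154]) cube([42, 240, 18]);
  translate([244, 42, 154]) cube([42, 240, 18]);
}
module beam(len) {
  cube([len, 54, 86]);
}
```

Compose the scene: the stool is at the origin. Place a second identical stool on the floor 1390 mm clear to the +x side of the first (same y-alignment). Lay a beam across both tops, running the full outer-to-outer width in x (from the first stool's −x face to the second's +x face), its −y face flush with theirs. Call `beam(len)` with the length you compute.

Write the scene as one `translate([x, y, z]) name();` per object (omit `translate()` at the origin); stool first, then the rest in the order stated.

stool();
translate([1676, 0, 0]) stool();
translate([0, 0, 384]) beam(1962);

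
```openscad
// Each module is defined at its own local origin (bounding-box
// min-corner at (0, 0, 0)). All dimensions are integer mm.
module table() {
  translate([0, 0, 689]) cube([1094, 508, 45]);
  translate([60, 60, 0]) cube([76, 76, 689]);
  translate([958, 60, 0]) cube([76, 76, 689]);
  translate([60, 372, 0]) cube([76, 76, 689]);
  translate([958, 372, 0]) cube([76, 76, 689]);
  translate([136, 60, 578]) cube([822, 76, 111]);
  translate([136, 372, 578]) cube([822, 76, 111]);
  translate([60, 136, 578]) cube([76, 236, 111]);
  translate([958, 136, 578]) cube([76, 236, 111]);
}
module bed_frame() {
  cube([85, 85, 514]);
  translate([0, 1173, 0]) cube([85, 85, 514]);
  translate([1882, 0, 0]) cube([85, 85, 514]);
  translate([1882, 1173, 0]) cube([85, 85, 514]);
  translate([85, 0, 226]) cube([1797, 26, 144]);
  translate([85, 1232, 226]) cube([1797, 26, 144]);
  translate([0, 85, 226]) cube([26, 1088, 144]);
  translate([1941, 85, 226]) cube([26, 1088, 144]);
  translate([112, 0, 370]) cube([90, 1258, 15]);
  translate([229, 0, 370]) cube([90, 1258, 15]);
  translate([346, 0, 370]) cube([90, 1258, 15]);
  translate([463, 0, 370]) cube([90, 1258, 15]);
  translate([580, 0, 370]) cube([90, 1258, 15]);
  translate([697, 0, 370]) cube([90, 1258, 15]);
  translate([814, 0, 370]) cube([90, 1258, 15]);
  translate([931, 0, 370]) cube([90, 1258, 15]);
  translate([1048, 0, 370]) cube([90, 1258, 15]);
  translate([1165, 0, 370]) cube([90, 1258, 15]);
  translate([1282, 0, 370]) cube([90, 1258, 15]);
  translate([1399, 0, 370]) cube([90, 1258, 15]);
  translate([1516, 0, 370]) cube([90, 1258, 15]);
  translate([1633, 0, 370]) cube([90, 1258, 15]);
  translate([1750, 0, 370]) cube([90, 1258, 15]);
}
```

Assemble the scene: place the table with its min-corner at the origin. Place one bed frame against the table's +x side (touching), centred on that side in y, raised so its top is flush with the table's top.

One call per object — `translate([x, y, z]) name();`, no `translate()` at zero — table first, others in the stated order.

table();
translate([1094, -375, 220]) bed_frame();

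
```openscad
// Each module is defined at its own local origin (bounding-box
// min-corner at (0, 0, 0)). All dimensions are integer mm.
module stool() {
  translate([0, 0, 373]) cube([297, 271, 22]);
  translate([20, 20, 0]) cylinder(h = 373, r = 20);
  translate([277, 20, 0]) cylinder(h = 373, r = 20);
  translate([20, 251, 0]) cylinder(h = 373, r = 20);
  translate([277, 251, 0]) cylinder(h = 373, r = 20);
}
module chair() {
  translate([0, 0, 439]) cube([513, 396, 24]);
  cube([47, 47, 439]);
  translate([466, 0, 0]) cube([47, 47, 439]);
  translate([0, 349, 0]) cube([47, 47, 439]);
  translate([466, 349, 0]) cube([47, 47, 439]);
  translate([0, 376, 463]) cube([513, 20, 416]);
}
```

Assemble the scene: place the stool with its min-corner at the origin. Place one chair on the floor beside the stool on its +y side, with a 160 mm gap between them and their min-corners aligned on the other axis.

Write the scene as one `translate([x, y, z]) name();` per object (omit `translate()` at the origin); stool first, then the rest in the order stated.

stool();
translate([0, 431, 0]) chair();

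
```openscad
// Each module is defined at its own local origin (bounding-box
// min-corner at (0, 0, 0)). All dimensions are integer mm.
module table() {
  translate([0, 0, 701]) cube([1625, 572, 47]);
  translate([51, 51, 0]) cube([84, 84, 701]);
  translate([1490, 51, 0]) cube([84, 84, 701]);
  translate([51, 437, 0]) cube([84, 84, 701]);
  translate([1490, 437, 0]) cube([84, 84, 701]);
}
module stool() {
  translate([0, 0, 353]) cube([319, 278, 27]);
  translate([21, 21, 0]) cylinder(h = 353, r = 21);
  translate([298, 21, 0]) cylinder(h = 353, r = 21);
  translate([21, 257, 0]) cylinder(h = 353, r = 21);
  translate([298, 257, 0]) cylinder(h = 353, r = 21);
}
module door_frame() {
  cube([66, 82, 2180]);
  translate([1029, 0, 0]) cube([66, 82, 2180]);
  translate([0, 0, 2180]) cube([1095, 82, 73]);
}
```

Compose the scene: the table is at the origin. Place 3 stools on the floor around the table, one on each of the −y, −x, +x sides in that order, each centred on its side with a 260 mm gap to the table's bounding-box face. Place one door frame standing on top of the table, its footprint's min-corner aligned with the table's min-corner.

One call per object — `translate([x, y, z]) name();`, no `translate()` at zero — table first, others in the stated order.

table();
translate([653, -538, 0]) stool();
translate([-579, 147, 0]) stool();
translate([1885, 147, 0]) stool();
translate([0, 0, 748]) door_frame();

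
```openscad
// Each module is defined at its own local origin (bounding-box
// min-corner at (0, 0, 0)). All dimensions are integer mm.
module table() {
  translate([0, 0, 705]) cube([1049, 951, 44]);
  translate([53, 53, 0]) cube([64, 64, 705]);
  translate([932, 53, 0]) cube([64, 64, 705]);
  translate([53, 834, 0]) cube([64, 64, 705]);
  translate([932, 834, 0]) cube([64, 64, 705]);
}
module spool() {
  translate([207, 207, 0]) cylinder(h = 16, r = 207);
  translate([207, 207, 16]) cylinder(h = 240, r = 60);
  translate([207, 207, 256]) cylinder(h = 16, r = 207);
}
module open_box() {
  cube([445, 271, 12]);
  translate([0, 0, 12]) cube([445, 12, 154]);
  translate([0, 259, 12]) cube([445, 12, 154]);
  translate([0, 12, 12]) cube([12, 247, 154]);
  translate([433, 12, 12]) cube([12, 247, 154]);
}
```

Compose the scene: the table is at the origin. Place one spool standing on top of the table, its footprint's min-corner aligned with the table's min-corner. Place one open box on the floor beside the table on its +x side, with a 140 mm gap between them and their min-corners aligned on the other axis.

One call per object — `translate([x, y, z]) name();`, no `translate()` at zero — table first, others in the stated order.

table();
translate([0, 0, 749]) spool();
translate([1189, 0, 0]) open_box();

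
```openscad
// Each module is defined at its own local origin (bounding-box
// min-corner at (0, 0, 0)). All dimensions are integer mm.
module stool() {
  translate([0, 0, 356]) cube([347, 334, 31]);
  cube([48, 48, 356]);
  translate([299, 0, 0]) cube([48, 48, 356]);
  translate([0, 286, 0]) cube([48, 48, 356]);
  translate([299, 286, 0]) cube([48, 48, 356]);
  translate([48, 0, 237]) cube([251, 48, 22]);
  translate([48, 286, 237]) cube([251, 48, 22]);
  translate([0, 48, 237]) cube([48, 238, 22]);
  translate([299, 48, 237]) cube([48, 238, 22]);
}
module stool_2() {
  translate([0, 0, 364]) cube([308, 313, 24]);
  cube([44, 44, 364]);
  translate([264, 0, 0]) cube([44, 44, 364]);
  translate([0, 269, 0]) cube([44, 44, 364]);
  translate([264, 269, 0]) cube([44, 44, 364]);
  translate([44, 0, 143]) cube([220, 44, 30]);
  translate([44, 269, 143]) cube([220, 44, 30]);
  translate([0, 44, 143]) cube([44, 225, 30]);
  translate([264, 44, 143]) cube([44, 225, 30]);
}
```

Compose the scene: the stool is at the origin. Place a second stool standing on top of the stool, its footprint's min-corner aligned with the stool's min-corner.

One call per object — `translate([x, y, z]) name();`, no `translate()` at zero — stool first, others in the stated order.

stool();
translate([0, 0, 387]) stool_2();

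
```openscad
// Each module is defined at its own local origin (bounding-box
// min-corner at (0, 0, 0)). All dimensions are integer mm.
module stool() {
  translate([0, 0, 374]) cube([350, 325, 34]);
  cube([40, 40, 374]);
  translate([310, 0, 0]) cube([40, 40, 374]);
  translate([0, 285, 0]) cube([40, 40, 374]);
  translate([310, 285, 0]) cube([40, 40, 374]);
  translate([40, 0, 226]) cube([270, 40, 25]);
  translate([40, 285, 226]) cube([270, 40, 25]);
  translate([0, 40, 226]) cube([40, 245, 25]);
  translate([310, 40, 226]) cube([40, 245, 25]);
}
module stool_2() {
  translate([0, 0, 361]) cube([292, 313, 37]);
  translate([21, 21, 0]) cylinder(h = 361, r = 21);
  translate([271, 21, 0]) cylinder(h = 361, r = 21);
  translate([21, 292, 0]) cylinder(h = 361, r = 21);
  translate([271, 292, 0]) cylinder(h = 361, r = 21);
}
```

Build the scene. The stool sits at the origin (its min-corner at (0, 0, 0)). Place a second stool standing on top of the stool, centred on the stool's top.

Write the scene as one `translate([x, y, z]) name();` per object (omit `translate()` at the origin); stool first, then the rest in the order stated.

stool();
translate([29, 6, 408]) stool_2();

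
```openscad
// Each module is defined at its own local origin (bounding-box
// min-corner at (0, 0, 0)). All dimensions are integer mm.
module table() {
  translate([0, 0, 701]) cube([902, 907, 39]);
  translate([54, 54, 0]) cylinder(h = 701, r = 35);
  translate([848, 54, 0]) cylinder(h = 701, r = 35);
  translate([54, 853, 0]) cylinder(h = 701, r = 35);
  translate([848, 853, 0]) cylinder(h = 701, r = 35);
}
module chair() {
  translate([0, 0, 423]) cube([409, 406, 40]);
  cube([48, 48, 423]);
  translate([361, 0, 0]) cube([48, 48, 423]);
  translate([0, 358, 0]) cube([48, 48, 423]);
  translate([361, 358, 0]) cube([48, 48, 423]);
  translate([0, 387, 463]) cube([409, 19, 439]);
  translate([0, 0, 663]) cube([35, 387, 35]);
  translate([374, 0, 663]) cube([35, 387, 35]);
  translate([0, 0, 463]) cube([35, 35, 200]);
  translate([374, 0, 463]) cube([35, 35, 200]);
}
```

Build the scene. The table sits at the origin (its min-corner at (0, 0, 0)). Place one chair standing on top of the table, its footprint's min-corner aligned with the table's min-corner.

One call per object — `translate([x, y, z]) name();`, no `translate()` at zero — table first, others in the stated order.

table();
translate([0, 0, 740]) chair();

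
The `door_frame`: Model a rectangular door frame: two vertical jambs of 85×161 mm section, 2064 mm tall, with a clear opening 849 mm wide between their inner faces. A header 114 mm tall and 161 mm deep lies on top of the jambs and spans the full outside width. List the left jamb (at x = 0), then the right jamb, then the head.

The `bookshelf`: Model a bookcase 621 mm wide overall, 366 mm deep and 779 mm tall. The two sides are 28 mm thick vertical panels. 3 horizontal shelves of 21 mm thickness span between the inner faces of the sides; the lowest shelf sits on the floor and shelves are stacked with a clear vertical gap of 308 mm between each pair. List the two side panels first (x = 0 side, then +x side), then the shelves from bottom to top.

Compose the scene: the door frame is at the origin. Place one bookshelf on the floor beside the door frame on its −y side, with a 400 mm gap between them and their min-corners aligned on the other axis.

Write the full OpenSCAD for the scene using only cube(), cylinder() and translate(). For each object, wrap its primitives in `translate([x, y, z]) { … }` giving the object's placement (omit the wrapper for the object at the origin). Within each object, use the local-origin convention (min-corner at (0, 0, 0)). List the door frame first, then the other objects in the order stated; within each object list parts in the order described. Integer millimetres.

cube([85, 161, 2064]);
translate([934, 0, 0]) cube([85, 161, 2064]);
translate([0, 0, 2064]) cube([1019, 161, 114]);
translate([0, -766, 0]) {
  cube([28, 366, 779]);
  translate([593, 0, 0]) cube([28, 366, 779]);
  translate([28, 0, 0]) cube([565, 366, 21]);
  translate([28, 0, 329]) cube([565, 366, 21]);
  translate([28, 0, 658]) cube([565, 366, 21]);
}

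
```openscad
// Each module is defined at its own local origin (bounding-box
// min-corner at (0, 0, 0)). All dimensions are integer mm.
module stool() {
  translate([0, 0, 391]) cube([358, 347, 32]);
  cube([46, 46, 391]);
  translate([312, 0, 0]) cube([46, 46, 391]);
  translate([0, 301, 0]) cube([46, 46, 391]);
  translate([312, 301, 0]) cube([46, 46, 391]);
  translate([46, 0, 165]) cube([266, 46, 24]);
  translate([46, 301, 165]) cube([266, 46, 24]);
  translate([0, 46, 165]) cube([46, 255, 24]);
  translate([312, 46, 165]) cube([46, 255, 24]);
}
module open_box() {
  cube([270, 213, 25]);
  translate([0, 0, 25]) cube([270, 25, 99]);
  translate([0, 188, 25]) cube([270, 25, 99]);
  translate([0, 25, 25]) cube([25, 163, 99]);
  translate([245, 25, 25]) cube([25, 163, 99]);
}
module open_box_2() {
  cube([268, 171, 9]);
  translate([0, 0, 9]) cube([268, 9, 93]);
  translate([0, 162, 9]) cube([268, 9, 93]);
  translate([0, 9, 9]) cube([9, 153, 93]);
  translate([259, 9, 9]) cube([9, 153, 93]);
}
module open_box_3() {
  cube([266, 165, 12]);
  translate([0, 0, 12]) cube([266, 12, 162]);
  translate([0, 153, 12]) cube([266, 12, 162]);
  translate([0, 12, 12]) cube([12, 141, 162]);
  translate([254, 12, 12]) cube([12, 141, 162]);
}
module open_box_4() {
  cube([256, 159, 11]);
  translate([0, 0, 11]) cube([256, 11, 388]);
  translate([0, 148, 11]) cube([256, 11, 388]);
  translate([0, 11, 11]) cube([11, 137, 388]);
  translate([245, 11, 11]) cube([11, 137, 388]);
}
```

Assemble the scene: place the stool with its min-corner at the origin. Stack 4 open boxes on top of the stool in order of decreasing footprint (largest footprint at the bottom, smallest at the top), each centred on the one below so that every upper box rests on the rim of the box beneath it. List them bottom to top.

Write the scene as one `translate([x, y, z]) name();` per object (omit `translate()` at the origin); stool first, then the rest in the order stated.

stool();
translate([44, 67, 423]) open_box();
translate([45, 88, 547]) open_box_2();
translate([46, 91, 649]) open_box_3();
translate([51, 94, 823]) open_box_4();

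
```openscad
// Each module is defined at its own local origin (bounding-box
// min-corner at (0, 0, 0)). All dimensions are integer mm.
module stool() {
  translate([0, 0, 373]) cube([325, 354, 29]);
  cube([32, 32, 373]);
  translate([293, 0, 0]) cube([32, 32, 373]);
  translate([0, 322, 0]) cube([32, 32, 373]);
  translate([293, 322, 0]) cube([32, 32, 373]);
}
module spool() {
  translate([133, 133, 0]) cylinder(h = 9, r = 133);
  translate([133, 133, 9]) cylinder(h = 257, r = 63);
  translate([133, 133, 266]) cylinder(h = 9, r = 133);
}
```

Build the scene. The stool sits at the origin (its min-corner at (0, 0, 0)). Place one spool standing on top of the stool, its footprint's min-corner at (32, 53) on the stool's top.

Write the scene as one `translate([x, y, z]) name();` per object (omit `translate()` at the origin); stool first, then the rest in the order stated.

stool();
translate([32, 53, 402]) spool();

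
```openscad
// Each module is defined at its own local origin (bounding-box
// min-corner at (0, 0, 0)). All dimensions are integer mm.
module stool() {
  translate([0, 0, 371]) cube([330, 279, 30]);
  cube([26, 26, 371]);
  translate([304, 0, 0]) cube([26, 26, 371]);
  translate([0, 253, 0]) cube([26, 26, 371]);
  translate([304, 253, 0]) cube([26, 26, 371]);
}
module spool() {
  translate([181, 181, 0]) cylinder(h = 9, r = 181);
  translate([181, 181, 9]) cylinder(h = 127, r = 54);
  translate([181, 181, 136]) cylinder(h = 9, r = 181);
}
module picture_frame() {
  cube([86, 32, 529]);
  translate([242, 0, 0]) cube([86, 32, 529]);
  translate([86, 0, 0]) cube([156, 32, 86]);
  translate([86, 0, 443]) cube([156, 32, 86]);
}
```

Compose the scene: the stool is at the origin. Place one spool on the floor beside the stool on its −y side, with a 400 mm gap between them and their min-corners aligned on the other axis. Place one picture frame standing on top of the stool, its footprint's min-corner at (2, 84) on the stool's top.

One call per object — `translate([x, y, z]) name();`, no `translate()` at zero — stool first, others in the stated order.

stool();
translate([0, -762, 0]) spool();
translate([2, 84, 401]) picture_frame();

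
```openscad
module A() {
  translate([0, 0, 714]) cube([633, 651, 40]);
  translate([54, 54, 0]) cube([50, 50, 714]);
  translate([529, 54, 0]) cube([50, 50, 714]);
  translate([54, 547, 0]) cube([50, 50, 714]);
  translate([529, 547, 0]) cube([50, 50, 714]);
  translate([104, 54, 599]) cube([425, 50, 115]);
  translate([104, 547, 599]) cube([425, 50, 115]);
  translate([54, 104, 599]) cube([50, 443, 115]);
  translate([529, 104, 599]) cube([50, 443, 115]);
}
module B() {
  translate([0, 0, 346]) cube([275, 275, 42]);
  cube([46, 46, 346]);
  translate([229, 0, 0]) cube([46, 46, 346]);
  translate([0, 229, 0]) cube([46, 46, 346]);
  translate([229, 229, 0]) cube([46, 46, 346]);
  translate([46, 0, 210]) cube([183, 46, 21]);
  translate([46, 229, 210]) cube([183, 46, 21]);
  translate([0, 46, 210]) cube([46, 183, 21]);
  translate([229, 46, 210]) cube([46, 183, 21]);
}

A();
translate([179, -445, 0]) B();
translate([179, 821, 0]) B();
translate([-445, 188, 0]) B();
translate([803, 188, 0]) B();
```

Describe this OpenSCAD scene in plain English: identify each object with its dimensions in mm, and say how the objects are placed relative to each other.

A is a table with a 633×651 mm rectangular top, 40 mm thick, top surface at z = 754 mm, supported by four 50×50 mm square legs, each inset 54 mm from the nearest pair of top edges, running from the floor. Four apron rails, 50 mm thick and 115 mm tall, run between adjacent legs with their top edges flush with the underside of the top and their outer faces flush with the legs' outer faces.

B is a simple wooden stool: a rectangular seat 275 mm (x) by 275 mm (y), 42 mm thick, top face at z = 388 mm, on four square legs, each 46×46 mm in cross-section. The legs rest on z = 0, each flush with a corner of the seat. Four stretchers, 46 mm wide and 21 mm tall, connect adjacent legs with their undersides at z = 210 mm, each running between the inner faces of the legs it joins and aligned with the legs' outer faces on the other axis.

Four stools sit around the table at the −y, +y, −x, +x sides.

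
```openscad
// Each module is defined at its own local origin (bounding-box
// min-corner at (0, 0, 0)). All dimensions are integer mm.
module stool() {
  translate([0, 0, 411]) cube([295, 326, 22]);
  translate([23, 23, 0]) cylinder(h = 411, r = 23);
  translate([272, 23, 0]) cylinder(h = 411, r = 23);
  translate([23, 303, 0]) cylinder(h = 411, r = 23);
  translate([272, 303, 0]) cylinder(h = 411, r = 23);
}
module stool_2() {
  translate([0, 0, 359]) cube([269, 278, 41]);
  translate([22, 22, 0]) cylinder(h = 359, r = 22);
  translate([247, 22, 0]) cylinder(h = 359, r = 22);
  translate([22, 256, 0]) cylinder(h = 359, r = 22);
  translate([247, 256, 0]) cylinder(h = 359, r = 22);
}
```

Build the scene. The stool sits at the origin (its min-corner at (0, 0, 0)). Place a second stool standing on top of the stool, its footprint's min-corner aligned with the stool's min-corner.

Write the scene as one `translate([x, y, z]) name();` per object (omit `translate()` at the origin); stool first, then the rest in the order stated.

stool();
translate([0, 0, 433]) stool_2();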